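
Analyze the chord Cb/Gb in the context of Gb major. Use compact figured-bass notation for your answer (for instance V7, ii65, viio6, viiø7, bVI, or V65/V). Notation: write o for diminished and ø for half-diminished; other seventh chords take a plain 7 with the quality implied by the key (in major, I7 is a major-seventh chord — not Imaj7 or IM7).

IV64

Stacked in thirds the chord is Cb-Eb-Gb: a major triad on Cb.
In Gb major, Cb is the subdominant; the diatonic major triad there is IV.
With Gb in the bass the chord is in second inversion, so the figured bass is 64.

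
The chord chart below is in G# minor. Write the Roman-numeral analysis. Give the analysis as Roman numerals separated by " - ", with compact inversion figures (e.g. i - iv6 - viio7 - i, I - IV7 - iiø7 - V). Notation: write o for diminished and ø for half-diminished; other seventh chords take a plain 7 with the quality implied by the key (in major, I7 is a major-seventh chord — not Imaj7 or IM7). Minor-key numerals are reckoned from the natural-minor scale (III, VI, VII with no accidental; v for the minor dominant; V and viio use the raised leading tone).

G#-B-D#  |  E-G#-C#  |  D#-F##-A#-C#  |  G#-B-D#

i - iv6 - V7 - i

G#-B-D# has root G#, degree 1 in G# minor, so i.
E-G#-C#: root C# is the subdominant; minor triad there is iv6.
D#-F##-A#-C# has root D#, degree 5 in G# minor, so V7.
G#-B-D# has root G#, degree 1 in G# minor, so i.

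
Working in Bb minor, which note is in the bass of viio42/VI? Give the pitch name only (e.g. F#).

The applied chord viio42/VI is rooted on F: F-Ab-Cb-Ebb.
The figure 42 means third inversion — the seventh is in the bass.

Ebb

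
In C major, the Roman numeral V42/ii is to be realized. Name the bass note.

G

The applied chord V42/ii is rooted on A: A-C#-E-G.
The figure 42 means third inversion — the seventh is in the bass.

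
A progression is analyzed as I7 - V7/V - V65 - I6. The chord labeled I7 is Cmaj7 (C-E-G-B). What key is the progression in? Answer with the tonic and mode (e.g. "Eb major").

The anchor chord is a major seventh chord on C, labeled I7.
If C is scale degree 1 and the mode makes that degree carry a major seventh chord, the tonic is C and the mode is major.

C major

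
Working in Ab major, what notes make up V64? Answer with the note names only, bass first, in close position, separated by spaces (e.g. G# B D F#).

In Ab major, scale degree 5 is Eb, and the diatonic chord built there is a major triad.
That chord is spelled Eb-G-Bb.
With the 64 figure the chord is in second inversion; from the bass Bb upward in close position it reads Bb-Eb-G.

Bb Eb G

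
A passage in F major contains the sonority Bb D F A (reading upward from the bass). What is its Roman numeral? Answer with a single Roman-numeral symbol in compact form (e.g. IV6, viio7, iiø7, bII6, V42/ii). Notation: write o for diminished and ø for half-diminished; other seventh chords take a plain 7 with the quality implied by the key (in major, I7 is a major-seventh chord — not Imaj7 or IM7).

IV7

Stacked in thirds the chord is Bb-D-F-A: a major seventh chord on Bb.
Bb is scale degree 4 in F major, and a major seventh chord on that degree is written IV7.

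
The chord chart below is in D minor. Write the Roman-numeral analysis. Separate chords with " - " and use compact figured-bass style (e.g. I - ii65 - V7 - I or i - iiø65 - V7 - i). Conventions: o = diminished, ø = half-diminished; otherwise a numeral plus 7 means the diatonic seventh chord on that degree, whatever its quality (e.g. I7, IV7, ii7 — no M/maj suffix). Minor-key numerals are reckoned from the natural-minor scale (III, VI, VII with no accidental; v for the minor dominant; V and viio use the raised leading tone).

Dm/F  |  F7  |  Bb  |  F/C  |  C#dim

i6 - V7/VI - VI - III64 - viio

Dm/F: root D is the tonic; minor triad there is i6.
F7: a dominant seventh chord on F, the applied dominant of VI → V7/VI.
Bb has root Bb, degree 6 in D minor, so VI.
F/C: root F is the mediant; major triad there is III64.
C#dim has root C#, degree 7 in D minor, so viio.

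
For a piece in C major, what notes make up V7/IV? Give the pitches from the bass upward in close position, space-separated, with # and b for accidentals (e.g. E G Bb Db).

The slash means an applied dominant: we want the dominant of IV. In C major, IV is F major, and its dominant is built on C.
Building a dominant seventh chord on C gives C-E-G-Bb.

C E G Bb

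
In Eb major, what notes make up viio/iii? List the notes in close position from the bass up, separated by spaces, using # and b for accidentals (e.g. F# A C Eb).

viio/iii is a secondary leading-tone chord. The target iii is G in Eb major; the applied chord is rooted a semitone below, on F#.
Building a diminished triad on F# gives F#-A-C.

F# A C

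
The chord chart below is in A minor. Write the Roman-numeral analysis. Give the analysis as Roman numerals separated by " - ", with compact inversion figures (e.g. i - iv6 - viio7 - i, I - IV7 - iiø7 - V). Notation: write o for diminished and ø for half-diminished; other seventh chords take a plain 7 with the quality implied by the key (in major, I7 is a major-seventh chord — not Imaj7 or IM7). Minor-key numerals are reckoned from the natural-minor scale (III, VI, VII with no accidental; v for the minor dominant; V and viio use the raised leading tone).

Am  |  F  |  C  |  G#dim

Am: minor triad on A = scale degree 1 → i.
F: major triad on F = scale degree 6 → VI.
C: root C is the mediant; major triad there is III.
G#dim has root G#, degree 7 in A minor, so viio.

i - VI - III - viio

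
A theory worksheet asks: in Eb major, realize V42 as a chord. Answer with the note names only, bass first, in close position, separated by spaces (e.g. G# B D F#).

Ab Bb D F

In Eb major, the fifth degree is Bb, and the diatonic chord built there is a dominant seventh chord.
That chord is spelled Bb-D-F-Ab.
The figured bass 42 indicates third inversion, placing the seventh (Ab) in the bass: Ab-Bb-D-F.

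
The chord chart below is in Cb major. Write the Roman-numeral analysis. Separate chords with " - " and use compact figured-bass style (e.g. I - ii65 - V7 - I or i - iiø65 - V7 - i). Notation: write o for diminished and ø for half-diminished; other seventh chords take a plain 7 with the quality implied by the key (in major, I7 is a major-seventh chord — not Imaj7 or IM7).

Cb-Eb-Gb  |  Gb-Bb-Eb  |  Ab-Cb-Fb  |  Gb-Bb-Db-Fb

I - iii6 - IV6 - V7

Cb-Eb-Gb has root Cb, degree 1 in Cb major, so I.
Gb-Bb-Eb: root Eb is the mediant; minor triad there is iii6.
Ab-Cb-Fb has root Fb, degree 4 in Cb major, so IV6.
Gb-Bb-Db-Fb: root Gb is the dominant; dominant seventh chord there is V7.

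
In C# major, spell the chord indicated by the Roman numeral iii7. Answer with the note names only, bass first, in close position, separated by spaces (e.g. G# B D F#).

E# G# B# D#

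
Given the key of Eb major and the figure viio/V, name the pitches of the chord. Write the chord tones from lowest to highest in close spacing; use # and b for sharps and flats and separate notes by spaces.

The slash marks an applied leading-tone chord: viio of V. In Eb major, V is Bb, so the leading tone to it is A, a half step below.
Building a diminished triad on A gives A-C-Eb.

A C Eb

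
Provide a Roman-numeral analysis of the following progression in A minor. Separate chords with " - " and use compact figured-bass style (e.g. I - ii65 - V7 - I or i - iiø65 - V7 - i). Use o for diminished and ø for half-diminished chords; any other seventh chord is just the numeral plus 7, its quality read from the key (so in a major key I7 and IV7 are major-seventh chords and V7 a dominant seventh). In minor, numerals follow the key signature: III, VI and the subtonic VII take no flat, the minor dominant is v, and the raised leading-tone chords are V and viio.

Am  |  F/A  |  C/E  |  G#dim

i - VI6 - III6 - viio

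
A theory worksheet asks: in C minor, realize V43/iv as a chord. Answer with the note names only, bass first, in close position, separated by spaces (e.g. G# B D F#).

G Bb C E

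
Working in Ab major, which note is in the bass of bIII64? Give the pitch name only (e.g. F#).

bIII in Ab major has root Cb; the chord is Cb-Eb-Gb.
The figure 64 means second inversion — the fifth is in the bass.

Gb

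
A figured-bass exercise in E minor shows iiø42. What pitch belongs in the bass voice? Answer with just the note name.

E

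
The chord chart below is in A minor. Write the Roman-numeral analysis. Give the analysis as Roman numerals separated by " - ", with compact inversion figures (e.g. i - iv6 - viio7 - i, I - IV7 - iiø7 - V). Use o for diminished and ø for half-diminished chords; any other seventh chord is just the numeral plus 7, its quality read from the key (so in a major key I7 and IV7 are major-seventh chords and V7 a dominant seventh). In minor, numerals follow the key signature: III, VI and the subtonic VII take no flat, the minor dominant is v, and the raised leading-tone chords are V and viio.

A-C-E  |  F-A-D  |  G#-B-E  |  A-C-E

i - iv6 - V6 - i

A-C-E: minor triad on A = scale degree 1 → i.
F-A-D: root D is the subdominant; minor triad there is iv6.
G#-B-E has root E, degree 5 in A minor, so V6.
A-C-E: root A is the tonic; minor triad there is i.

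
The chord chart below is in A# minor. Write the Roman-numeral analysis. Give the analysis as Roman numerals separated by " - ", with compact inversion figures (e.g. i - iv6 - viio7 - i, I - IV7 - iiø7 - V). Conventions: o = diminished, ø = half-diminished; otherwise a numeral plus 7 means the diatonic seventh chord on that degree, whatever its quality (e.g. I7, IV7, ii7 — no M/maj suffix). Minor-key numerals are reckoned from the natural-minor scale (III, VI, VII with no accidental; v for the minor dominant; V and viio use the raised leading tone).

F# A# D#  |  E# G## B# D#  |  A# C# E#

F#-A#-D# has root D#, degree 4 in A# minor, so iv6.
E#-G##-B#-D#: dominant seventh chord on E# = scale degree 5 → V7.
A#-C#-E#: root A# is the tonic; minor triad there is i.

iv6 - V7 - i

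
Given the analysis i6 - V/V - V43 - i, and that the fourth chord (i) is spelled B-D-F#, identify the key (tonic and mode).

B minor

The anchor chord is a minor triad on B, labeled i.
If B is scale degree 1 and the mode makes that degree carry a minor triad, the tonic is B and the mode is minor.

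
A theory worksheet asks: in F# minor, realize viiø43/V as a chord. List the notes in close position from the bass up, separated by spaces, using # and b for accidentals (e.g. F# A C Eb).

viiø43/V is a secondary leading-tone chord. The target V is C# in F# minor; the applied chord is rooted a semitone below, on B#.
Building a half-diminished seventh chord on B# gives B#-D#-F#-A#.
The figured bass 43 indicates second inversion, placing the fifth (F#) in the bass: F#-A#-B#-D#.

F# A# B# D#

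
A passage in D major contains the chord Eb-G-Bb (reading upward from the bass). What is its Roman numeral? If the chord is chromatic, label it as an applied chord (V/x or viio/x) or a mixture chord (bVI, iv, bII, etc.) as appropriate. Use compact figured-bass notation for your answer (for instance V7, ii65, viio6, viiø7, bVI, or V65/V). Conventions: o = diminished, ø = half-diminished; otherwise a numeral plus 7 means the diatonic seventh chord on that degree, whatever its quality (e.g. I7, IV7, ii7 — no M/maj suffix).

bII

The pitches Eb-G-Bb form a major triad rooted on Eb.
Eb is the lowered second degree of D major (diatonic 2 would be E). This is the Neapolitan chord — a major triad on the lowered second degree.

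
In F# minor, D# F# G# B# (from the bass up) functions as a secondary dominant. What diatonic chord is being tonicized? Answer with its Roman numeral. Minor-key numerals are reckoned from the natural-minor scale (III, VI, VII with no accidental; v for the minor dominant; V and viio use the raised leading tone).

V

The chord is a dominant seventh chord on G#.
A dominant resolves down a perfect fifth: G# → C#. In F# minor, C# is scale degree 5, i.e. V.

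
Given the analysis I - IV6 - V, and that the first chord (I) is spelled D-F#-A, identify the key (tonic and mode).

The chord D is a major triad rooted on D; its label is I.
If D is scale degree 1 and the mode makes that degree carry a major triad, the tonic is D and the mode is major.

D major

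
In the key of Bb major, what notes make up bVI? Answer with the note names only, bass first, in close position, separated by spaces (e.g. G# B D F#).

Gb Bb Db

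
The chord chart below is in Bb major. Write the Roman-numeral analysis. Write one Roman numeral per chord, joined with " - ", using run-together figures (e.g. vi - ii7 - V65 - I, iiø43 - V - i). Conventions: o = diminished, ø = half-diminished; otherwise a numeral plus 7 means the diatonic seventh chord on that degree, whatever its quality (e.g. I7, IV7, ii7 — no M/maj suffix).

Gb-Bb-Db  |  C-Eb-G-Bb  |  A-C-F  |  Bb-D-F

bVI - ii7 - V6 - I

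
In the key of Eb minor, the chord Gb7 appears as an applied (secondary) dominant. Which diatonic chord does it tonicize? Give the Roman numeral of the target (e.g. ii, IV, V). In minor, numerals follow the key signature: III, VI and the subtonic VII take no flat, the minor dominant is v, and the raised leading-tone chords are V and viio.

VI

The chord is a dominant seventh chord on Gb.
A dominant resolves down a perfect fifth: Gb → Cb. In Eb minor, Cb is scale degree 6, i.e. VI.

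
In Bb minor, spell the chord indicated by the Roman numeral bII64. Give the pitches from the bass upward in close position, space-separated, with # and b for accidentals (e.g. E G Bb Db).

bII64 is the Neapolitan chord — a major triad on the lowered second degree. In Bb minor that root is Cb.
So the chord is Cb-Eb-Gb, a major triad.
The figured bass 64 indicates second inversion, placing the fifth (Gb) in the bass: Gb-Cb-Eb.

Gb Cb Eb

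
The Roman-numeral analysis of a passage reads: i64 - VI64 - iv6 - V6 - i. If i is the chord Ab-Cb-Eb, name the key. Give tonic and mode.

Ab minor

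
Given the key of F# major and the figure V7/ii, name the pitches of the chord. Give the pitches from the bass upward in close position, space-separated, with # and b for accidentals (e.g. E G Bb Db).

The slash means an applied dominant: we want the dominant of ii. In F# major, ii is G# minor, and its dominant is built on D#.
Building a dominant seventh chord on D# gives D#-F##-A#-C#.

D# F## A# C#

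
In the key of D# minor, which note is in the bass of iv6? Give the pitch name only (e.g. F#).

B

iv in D# minor has root G#; the chord is G#-B-D#.
The figure 6 means first inversion — the third is in the bass.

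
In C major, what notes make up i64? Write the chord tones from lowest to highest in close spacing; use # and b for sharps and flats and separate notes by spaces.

G C Eb

i64 is the minor tonic, borrowed from the parallel minor. In C major that root is C.
So the chord is C-Eb-G, a minor triad.
With the 64 figure the chord is in second inversion; from the bass G upward in close position it reads G-C-Eb.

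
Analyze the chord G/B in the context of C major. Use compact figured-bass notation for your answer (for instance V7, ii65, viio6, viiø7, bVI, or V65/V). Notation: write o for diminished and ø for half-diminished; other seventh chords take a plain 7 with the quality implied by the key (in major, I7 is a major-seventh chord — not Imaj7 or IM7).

Stacked in thirds the chord is G-B-D: a major triad on G.
In C major, G is the dominant; the diatonic major triad there is V.
With B in the bass the chord is in first inversion, so the figured bass is 6.

V6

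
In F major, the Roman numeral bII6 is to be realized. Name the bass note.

Bb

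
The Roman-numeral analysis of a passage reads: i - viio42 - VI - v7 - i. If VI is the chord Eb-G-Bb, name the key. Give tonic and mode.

G minor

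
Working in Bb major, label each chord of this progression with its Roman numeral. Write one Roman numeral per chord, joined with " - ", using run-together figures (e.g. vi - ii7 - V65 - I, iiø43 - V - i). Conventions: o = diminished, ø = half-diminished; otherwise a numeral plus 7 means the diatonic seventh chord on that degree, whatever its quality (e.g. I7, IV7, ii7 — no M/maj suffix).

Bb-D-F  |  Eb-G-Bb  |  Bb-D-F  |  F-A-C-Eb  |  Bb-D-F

I - IV - I - V7 - I

Bb-D-F: major triad on Bb = scale degree 1 → I.
Eb-G-Bb: major triad on Eb = scale degree 4 → IV.
Bb-D-F: major triad on Bb = scale degree 1 → I.
F-A-C-Eb: root F is the dominant; dominant seventh chord there is V7.
Bb-D-F: root Bb is the tonic; major triad there is I.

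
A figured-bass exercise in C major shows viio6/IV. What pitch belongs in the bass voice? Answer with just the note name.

G

The applied chord viio6/IV is rooted on E: E-G-Bb.
The figure 6 means first inversion — the third is in the bass.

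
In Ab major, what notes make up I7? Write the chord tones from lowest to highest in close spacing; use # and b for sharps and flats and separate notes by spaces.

In Ab major, scale degree 1 is Ab, and the diatonic chord built there is a major seventh chord.
Stacking thirds from Ab gives Ab-C-Eb-G.

Ab C Eb G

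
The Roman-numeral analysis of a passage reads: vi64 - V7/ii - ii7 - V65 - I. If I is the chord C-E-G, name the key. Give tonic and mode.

C major

I is given as C-E-G — a major triad with root C.
If C is scale degree 1 and the mode makes that degree carry a major triad, the tonic is C and the mode is major.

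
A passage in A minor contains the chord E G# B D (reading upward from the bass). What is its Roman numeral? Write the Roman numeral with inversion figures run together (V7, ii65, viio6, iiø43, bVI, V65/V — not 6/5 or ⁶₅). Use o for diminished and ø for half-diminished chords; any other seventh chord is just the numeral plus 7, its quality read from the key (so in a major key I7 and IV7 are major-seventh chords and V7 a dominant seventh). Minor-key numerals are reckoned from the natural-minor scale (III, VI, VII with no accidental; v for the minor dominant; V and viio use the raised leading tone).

The pitches E-G#-B-D form a dominant seventh chord rooted on E.
E is scale degree 5 in A minor, and a dominant seventh chord on that degree is written V7.

V7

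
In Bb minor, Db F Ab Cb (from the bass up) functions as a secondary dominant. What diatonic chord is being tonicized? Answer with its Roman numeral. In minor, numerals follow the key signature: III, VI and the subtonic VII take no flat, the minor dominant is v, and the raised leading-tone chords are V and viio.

The chord is a dominant seventh chord on Db.
A dominant resolves down a perfect fifth: Db → Gb. In Bb minor, Gb is scale degree 6, i.e. VI.

VI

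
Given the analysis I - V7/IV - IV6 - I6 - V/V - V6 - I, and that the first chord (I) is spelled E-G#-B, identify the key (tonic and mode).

E major

The anchor chord is a major triad on E, labeled I.
If E is scale degree 1 and the mode makes that degree carry a major triad, the tonic is E and the mode is major.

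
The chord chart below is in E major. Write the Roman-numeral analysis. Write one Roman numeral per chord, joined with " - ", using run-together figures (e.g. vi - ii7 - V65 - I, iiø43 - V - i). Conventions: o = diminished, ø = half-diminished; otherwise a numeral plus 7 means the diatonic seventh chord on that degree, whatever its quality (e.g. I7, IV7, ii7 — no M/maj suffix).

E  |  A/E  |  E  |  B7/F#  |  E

I - IV64 - I - V43 - I

E has root E, degree 1 in E major, so I.
A/E has root A, degree 4 in E major, so IV64.
E: major triad on E = scale degree 1 → I.
B7/F#: root B is the dominant; dominant seventh chord there is V43.
E: major triad on E = scale degree 1 → I.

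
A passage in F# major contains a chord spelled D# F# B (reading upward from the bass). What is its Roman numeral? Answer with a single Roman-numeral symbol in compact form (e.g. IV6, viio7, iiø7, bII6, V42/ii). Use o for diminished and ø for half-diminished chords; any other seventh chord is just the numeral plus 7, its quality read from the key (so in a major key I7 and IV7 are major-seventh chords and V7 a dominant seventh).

IV6

The pitches B-D#-F# form a major triad rooted on B.
In F# major, B is the subdominant; the diatonic major triad there is IV.
With D# in the bass the chord is in first inversion, so the figured bass is 6.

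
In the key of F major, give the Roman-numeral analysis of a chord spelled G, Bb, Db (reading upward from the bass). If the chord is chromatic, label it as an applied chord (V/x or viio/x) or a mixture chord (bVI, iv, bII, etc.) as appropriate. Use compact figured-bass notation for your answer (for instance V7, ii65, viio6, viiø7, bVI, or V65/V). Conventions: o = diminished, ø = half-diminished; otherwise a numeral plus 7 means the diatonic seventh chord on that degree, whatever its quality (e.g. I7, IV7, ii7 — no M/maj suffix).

Stacked in thirds the chord is G-Bb-Db: a diminished triad on G.
G is the second degree of F major. This is the diminished supertonic triad, borrowed from the parallel minor.

iio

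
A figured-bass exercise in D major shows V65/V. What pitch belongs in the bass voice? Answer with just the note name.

G#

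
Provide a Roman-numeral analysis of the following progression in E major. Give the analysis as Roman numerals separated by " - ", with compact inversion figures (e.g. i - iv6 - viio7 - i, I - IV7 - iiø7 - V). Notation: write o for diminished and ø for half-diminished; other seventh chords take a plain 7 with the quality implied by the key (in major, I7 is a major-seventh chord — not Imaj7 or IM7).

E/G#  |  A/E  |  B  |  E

E/G# has root E, degree 1 in E major, so I6.
A/E: root A is the subdominant; major triad there is IV64.
B: root B is the dominant; major triad there is V.
E: root E is the tonic; major triad there is I.

I6 - IV64 - V - I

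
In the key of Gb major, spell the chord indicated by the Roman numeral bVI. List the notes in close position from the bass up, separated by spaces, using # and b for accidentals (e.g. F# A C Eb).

Ebb Gb Bbb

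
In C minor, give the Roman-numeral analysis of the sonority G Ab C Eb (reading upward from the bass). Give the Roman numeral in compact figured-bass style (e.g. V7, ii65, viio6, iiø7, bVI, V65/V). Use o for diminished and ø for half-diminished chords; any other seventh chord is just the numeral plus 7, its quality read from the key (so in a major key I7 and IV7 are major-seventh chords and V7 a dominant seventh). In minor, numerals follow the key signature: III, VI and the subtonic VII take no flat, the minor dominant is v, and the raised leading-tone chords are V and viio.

Stacked in thirds the chord is Ab-C-Eb-G: a major seventh chord on Ab.
Ab is scale degree 6 in C minor, and a major seventh chord on that degree is written VI7.
With G in the bass the chord is in third inversion, so the figured bass is 42.

VI42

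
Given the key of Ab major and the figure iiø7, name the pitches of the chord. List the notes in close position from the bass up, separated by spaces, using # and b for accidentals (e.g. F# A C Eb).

iiø7 is the half-diminished supertonic seventh, borrowed from the parallel minor. In Ab major that root is Bb.
So the chord is Bb-Db-Fb-Ab, a half-diminished seventh chord.

Bb Db Fb Ab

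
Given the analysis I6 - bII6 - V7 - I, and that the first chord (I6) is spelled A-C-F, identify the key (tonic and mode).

F major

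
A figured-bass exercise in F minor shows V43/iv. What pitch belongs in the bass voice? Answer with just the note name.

C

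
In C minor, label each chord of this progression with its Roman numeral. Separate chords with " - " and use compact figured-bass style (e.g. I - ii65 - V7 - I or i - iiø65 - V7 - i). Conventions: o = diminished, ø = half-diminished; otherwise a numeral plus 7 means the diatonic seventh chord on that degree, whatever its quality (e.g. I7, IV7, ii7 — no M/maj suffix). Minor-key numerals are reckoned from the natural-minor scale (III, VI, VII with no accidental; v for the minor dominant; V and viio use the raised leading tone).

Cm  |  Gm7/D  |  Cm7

i - v43 - i7

Cm: minor triad on C = scale degree 1 → i.
Gm7/D has root G, degree 5 in C minor, so v43.
Cm7: root C is the tonic; minor seventh chord there is i7.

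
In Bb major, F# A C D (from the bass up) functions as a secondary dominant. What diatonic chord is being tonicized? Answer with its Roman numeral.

vi

The chord is a dominant seventh chord on D.
A dominant resolves down a perfect fifth: D → G. In Bb major, G is scale degree 6, i.e. vi.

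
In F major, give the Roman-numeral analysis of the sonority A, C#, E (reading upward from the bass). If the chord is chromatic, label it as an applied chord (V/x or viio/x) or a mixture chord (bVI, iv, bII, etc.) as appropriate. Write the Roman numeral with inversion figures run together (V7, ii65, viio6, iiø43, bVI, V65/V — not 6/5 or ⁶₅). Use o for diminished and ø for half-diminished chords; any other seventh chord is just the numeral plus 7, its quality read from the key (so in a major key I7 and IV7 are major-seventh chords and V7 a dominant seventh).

Stacked in thirds the chord is A-C#-E: a major triad on A.
A is not a diatonic chord root with this quality in F major, but it lies a perfect fifth above D (vi), so the chord functions as an applied dominant of vi.

V/vi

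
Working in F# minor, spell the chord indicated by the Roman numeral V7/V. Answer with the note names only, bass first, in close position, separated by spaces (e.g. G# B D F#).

The slash means an applied dominant: we want the dominant of V. In F# minor, V is C# major, and its dominant is built on G#.
Building a dominant seventh chord on G# gives G#-B#-D#-F#.

G# B# D# F#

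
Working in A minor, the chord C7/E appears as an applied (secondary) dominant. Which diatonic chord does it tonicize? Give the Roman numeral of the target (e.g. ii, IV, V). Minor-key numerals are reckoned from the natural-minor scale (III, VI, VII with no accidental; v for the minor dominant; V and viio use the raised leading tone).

VI

The chord is a dominant seventh chord on C.
A dominant resolves down a perfect fifth: C → F. In A minor, F is scale degree 6, i.e. VI.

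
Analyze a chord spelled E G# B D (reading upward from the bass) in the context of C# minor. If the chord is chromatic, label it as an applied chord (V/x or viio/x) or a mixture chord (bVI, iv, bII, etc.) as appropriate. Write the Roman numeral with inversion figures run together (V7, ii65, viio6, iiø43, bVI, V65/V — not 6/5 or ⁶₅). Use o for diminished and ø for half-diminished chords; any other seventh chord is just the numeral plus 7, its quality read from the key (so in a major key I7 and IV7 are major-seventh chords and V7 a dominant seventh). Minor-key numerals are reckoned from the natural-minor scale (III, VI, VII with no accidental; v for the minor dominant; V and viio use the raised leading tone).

The pitches E-G#-B-D form a dominant seventh chord rooted on E.
E is not a diatonic chord root with this quality in C# minor, but it lies a perfect fifth above A (VI), so the chord functions as an applied dominant of VI.

V7/VI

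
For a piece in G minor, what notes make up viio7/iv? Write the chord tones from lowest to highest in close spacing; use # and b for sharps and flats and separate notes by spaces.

B D F Ab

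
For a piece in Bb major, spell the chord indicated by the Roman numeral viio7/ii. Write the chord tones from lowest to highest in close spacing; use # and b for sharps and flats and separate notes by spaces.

B D F Ab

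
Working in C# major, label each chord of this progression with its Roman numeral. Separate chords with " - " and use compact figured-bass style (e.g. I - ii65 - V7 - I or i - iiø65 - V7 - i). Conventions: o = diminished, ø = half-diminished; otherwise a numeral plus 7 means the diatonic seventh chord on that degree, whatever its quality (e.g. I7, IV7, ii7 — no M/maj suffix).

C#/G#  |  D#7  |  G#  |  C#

I64 - V7/V - V - I

C#/G#: major triad on C# = scale degree 1 → I64.
D#7 is the secondary dominant of V (dominant seventh chord on D#): V7/V.
G# has root G#, degree 5 in C# major, so V.
C# has root C#, degree 1 in C# major, so I.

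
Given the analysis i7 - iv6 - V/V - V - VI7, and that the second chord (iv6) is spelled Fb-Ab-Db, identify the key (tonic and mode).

Ab minor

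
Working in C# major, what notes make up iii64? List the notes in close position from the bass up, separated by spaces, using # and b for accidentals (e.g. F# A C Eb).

B# E# G#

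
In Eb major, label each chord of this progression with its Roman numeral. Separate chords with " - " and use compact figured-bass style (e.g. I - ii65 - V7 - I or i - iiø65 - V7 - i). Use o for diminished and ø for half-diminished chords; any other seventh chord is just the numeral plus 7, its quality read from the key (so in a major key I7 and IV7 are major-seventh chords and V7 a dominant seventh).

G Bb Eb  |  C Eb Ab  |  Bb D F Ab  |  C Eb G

I6 - IV6 - V7 - vi

G-Bb-Eb: root Eb is the tonic; major triad there is I6.
C-Eb-Ab: major triad on Ab = scale degree 4 → IV6.
Bb-D-F-Ab has root Bb, degree 5 in Eb major, so V7.
C-Eb-G: minor triad on C = scale degree 6 → vi.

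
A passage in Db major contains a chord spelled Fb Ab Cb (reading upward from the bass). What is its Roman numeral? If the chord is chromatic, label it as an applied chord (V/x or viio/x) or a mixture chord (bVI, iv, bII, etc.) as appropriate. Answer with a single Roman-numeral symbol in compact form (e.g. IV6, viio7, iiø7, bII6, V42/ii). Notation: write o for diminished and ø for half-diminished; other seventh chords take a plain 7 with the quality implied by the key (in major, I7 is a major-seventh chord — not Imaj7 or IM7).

bIII

Stacked in thirds the chord is Fb-Ab-Cb: a major triad on Fb.
Fb is the lowered third degree of Db major (diatonic 3 would be F). This is a major triad on the lowered third degree, borrowed from the parallel minor.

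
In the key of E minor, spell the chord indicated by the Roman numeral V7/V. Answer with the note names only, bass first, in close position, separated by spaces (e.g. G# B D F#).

F# A# C# E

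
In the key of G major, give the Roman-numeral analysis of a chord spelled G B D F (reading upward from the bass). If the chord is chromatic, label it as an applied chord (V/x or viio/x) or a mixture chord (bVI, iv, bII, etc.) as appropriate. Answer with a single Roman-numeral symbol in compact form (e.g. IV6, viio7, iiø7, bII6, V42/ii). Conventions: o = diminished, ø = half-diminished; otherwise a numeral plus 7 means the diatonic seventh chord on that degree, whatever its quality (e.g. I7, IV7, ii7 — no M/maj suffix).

The pitches G-B-D-F form a dominant seventh chord rooted on G.
G is not a diatonic chord root with this quality in G major, but it lies a perfect fifth above C (IV), so the chord functions as an applied dominant of IV.

V7/IV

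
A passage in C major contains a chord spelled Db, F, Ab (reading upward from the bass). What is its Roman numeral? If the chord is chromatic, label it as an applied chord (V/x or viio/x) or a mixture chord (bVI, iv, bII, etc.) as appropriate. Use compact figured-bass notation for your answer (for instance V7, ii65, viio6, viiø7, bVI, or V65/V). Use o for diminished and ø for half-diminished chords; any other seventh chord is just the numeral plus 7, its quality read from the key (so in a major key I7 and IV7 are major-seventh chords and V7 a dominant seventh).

bII

The pitches Db-F-Ab form a major triad rooted on Db.
Db is the lowered second degree of C major (diatonic 2 would be D). This is the Neapolitan chord — a major triad on the lowered second degree.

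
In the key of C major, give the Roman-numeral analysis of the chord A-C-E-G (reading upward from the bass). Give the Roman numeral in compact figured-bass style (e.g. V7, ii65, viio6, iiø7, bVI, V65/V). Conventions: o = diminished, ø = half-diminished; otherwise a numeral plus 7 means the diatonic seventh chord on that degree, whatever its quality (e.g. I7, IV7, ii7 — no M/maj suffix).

vi7

The pitches A-C-E-G form a minor seventh chord rooted on A.
A is scale degree 6 in C major, and a minor seventh chord on that degree is written vi7.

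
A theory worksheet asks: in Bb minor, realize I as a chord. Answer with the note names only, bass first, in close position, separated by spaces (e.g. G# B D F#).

Scale degree 1 in Bb minor is Bb; here the chord built on it is altered to a major triad. I is the major tonic (Picardy third), borrowed from the parallel major.
So the chord is Bb-D-F, a major triad.

Bb D F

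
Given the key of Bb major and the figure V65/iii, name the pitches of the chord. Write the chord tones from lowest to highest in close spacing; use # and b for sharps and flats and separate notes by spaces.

V65/iii is a secondary dominant — the dominant seventh of iii. iii in Bb major is D, so the applied chord's root is A, a perfect fifth above.
Building a dominant seventh chord on A gives A-C#-E-G.
The figured bass 65 indicates first inversion, placing the third (C#) in the bass: C#-E-G-A.

C# E G A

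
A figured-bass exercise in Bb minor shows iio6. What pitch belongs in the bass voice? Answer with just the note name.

Eb

iio in Bb minor has root C; the chord is C-Eb-Gb.
The figure 6 means first inversion — the third is in the bass.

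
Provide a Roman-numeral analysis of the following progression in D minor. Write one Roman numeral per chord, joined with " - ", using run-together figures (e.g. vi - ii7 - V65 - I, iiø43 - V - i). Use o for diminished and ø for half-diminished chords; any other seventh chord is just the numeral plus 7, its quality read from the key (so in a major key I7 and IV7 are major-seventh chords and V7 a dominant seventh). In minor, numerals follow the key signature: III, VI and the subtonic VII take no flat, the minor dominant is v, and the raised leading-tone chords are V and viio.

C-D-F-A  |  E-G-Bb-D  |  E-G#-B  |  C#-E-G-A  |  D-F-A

C-D-F-A has root D, degree 1 in D minor, so i42.
E-G-Bb-D: root E is the supertonic; half-diminished seventh chord there is iiø7.
E-G#-B: chromatic; E is V of V, so V/V.
C#-E-G-A: root A is the dominant; dominant seventh chord there is V65.
D-F-A: minor triad on D = scale degree 1 → i.

i42 - iiø7 - V/V - V65 - i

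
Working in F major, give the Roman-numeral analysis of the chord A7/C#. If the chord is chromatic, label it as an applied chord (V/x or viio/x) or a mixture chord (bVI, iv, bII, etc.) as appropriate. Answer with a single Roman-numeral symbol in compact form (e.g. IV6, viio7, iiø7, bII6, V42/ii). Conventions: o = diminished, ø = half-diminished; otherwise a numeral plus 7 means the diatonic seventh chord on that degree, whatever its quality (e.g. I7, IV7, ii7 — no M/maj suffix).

The pitches A-C#-E-G form a dominant seventh chord rooted on A.
A is not a diatonic chord root with this quality in F major, but it lies a perfect fifth above D (vi), so the chord functions as an applied dominant of vi.
With C# in the bass the chord is in first inversion, so the figured bass is 65.

V65/vi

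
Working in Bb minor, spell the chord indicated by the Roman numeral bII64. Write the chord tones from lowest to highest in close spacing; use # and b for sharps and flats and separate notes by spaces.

Gb Cb Eb

bII64 is the Neapolitan chord — a major triad on the lowered second degree. In Bb minor that root is Cb.
So the chord is Cb-Eb-Gb.
The figured bass 64 indicates second inversion, placing the fifth (Gb) in the bass: Gb-Cb-Eb.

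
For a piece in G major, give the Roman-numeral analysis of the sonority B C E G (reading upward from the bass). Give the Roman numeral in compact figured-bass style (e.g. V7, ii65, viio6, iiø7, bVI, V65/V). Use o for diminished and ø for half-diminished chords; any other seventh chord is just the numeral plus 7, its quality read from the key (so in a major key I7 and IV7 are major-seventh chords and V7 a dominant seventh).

Stacked in thirds the chord is C-E-G-B: a major seventh chord on C.
In G major, C is the subdominant; the diatonic major seventh chord there is IV7.
With B in the bass the chord is in third inversion, so the figured bass is 42.

IV42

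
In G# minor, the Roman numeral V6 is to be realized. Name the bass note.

F##

V in G# minor has root D#; the chord is D#-F##-A#.
The figure 6 means first inversion — the third is in the bass.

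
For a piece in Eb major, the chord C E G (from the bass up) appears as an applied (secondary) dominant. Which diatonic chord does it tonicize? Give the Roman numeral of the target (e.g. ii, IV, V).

The chord is a major triad on C.
A dominant resolves down a perfect fifth: C → F. In Eb major, F is scale degree 2, i.e. ii.

ii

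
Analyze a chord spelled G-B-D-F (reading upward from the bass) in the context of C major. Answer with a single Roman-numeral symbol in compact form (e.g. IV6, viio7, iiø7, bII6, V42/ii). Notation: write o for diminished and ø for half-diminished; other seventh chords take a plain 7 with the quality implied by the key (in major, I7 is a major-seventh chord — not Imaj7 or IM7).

V7

The pitches G-B-D-F form a dominant seventh chord rooted on G.
G is scale degree 5 in C major, and a dominant seventh chord on that degree is written V7.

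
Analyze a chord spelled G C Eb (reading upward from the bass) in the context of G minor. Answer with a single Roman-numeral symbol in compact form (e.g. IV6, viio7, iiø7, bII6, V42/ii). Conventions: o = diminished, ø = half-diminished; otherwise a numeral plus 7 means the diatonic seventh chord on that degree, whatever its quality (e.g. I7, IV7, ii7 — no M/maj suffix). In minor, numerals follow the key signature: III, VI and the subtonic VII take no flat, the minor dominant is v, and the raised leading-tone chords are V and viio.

iv64

The pitches C-Eb-G form a minor triad rooted on C.
In G minor, C is the subdominant; the diatonic minor triad there is iv.
With G in the bass the chord is in second inversion, so the figured bass is 64.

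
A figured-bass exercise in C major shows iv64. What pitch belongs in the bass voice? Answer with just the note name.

C

iv in C major has root F; the chord is F-Ab-C.
The figure 64 means second inversion — the fifth is in the bass.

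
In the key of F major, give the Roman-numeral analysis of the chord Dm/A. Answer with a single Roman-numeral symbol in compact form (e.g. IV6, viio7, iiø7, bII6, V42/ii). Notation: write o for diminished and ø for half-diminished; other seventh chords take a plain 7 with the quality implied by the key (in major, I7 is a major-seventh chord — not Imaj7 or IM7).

vi64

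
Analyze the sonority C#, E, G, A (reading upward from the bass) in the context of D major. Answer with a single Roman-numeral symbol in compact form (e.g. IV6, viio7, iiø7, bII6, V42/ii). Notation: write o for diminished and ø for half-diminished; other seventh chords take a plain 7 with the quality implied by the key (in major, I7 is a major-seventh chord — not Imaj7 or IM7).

V65

The pitches A-C#-E-G form a dominant seventh chord rooted on A.
In D major, A is the dominant; the diatonic dominant seventh chord there is V7.
With C# in the bass the chord is in first inversion, so the figured bass is 65.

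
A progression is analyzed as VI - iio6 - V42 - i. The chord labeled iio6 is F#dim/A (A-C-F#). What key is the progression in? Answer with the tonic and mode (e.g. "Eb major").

E minor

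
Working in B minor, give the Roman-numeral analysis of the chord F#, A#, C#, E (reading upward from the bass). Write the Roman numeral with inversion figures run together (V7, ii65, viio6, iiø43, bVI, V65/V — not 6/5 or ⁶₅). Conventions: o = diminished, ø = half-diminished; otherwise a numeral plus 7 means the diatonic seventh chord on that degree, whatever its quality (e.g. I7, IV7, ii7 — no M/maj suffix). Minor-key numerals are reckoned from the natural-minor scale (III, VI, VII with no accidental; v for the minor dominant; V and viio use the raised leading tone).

Stacked in thirds the chord is F#-A#-C#-E: a dominant seventh chord on F#.
In B minor, F# is the dominant; the diatonic dominant seventh chord there is V7.

V7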